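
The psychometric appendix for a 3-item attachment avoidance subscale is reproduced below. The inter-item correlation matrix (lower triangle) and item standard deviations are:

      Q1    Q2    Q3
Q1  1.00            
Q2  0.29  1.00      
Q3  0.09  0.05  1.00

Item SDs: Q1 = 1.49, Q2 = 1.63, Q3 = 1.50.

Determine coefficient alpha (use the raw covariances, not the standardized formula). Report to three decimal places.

Σσ²ᵢ = 1.49² + 1.63² + 1.50² = 7.1270
Covariances σ_ij = r_ij · s_i · s_j:
  σ(Q1,Q2) = 0.29 × 1.49 × 1.63 = 0.7043
  σ(Q1,Q3) = 0.09 × 1.49 × 1.50 = 0.2011
  σ(Q2,Q3) = 0.05 × 1.63 × 1.50 = 0.1222
σ²_T = Σσ²ᵢ + 2·Σσ_ij = 7.1270 + 2 × 1.0276 = 9.1822
α = (3/2)·(1 − 7.1270/9.1822) = 0.336

coefficient alpha = 0.336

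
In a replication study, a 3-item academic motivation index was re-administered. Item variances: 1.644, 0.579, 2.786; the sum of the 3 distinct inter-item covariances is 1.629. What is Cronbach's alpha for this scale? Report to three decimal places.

Cronbach's alpha = 0.591

Σσᵢ² = 1.644 + 0.579 + 2.786 = 5.009
Sum of distinct covariances = 1.629
σ²_T = Σσᵢ² + 2·Σcov = 5.009 + 2 × 1.629 = 8.267
α = (3/2)·(1 − 5.009/8.267) = 0.591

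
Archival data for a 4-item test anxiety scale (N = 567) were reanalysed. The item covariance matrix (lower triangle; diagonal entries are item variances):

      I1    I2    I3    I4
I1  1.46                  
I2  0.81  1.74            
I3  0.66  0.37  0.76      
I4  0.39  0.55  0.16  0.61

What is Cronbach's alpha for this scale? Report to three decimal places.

sum of item variances = 1.46 + 1.74 + 0.76 + 0.61 = 4.57
Sum of off-diagonal covariances = 2.94
σ²_T = 4.57 + 2 × 2.94 = 10.45
α = (k/(k−1))·(1 − sum of item variances/σ²_T) = (4/3)·(1 − 4.57/10.45) = 0.750

α = 0.750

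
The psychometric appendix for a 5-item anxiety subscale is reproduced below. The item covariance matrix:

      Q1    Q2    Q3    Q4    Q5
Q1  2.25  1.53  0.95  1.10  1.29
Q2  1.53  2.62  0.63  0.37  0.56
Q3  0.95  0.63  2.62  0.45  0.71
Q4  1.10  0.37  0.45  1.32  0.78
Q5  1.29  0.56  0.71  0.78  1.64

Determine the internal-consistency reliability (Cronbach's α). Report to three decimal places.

Cronbach's α = 0.770

sum of item variances = 2.25 + 2.62 + 2.62 + 1.32 + 1.64 = 10.45
Σ_{i<j} σ_ij = 8.37
total variance = 10.45 + 2 × 8.37 = 27.19
α = (k/(k−1))·(1 − sum of item variances/total variance) = (5/4)·(1 − 10.45/27.19) = 0.770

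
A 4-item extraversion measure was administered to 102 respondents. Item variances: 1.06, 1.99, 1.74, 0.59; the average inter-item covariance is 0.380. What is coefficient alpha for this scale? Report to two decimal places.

coefficient alpha = 0.61

ΣVar(i) = 1.06 + 1.99 + 1.74 + 0.59 = 5.38
Sum of the 6 distinct covariances = 6 × 0.380 = 2.280
total variance = ΣVar(i) + 2·Σcov = 5.38 + 2 × 2.280 = 9.940
α = (4/3)·(1 − 5.38/9.940) = 0.61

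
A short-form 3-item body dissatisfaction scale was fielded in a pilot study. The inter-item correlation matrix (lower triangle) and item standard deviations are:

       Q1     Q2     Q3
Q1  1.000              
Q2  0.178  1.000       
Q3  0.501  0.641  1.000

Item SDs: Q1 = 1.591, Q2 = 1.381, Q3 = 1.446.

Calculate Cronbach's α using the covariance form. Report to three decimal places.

Σσ²ᵢ = 1.591² + 1.381² + 1.446² = 6.5294
Covariances σ_ij = r_ij · s_i · s_j:
  σ(Q1,Q2) = 0.178 × 1.591 × 1.381 = 0.3911
  σ(Q1,Q3) = 0.501 × 1.591 × 1.446 = 1.1526
  σ(Q2,Q3) = 0.641 × 1.381 × 1.446 = 1.2800
σ²_T = Σσ²ᵢ + 2·Σσ_ij = 6.5294 + 2 × 2.8237 = 12.1768
α = (3/2)·(1 − 6.5294/12.1768) = 0.696

Cronbach's α = 0.696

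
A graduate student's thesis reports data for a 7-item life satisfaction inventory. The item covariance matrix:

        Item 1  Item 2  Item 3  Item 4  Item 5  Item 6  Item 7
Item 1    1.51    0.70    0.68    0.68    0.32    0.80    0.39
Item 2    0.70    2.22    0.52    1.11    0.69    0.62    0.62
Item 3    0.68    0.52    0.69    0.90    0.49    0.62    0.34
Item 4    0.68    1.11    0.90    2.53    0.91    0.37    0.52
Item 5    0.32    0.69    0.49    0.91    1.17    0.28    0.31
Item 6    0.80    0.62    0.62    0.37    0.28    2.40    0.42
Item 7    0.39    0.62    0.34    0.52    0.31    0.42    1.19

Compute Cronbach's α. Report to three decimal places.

Σσ²ᵢ = 1.51 + 2.22 + 0.69 + 2.53 + 1.17 + 2.40 + 1.19 = 11.71
Σ_{i<j} σ_ij = 12.29
Var(T) = 11.71 + 2 × 12.29 = 36.29
α = (k/(k−1))·(1 − Σσ²ᵢ/Var(T)) = (7/6)·(1 − 11.71/36.29) = 0.790

Cronbach's α = 0.790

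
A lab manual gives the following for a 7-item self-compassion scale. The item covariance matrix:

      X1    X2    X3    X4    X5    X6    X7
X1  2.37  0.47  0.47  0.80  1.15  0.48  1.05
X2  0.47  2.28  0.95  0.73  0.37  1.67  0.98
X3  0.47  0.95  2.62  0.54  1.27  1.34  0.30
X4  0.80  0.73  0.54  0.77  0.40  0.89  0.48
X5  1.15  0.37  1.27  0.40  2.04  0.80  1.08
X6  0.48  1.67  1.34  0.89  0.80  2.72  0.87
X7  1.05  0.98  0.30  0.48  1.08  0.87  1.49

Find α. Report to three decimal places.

α = 0.823

ΣVar(i) = 2.37 + 2.28 + 2.62 + 0.77 + 2.04 + 2.72 + 1.49 = 14.29
Sum of the distinct covariances = 17.09
total variance = 14.29 + 2 × 17.09 = 48.47
α = (k/(k−1))·(1 − ΣVar(i)/total variance) = (7/6)·(1 − 14.29/48.47) = 0.823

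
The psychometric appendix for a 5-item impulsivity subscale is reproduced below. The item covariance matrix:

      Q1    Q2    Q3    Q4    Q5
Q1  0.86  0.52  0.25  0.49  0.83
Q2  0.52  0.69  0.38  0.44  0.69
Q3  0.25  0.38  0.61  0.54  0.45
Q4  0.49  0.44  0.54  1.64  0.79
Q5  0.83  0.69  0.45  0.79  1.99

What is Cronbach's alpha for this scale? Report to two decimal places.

Σσᵢ² = 0.86 + 0.69 + 0.61 + 1.64 + 1.99 = 5.79
Sum of off-diagonal covariances = 5.38
total variance = 5.79 + 2 × 5.38 = 16.55
α = (k/(k−1))·(1 − Σσᵢ²/total variance) = (5/4)·(1 − 5.79/16.55) = 0.81

α = 0.81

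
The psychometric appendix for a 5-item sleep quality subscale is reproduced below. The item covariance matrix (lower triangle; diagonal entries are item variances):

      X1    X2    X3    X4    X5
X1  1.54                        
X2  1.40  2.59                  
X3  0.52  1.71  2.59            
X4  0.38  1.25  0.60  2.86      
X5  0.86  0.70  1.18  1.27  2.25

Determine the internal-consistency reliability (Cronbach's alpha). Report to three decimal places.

Cronbach's alpha = 0.782

Σσ²ᵢ = 1.54 + 2.59 + 2.59 + 2.86 + 2.25 = 11.83
Σ_{i<j} σ_ij = 9.87
σ²_T = 11.83 + 2 × 9.87 = 31.57
α = (k/(k−1))·(1 − Σσ²ᵢ/σ²_T) = (5/4)·(1 − 11.83/31.57) = 0.782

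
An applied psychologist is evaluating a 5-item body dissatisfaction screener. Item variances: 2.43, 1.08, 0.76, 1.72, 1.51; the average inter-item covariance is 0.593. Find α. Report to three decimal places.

α = 0.766

sum of item variances = 2.43 + 1.08 + 0.76 + 1.72 + 1.51 = 7.50
Sum of the 10 distinct covariances = 10 × 0.593 = 5.930
σ²_T = sum of item variances + 2·Σcov = 7.50 + 2 × 5.930 = 19.360
α = (5/4)·(1 − 7.50/19.360) = 0.766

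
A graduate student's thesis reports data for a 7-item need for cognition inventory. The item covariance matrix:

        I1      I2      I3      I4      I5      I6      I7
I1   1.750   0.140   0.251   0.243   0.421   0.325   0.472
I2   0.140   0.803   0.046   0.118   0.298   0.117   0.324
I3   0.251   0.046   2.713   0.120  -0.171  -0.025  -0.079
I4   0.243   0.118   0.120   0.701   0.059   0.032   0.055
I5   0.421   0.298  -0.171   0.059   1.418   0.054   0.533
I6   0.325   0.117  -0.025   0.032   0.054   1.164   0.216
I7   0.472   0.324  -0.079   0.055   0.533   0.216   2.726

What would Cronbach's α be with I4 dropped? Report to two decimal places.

α = 0.43

Remaining items: I1, I2, I3, I5, I6, I7 (k = 6).
ΣVar(i) = 1.750 + 0.803 + 2.713 + 1.418 + 1.164 + 2.726 = 10.574
σ²_T = 10.574 + 2 × 2.922 = 16.418
α (item deleted) = (6/5)·(1 − 10.574/16.418) = 0.43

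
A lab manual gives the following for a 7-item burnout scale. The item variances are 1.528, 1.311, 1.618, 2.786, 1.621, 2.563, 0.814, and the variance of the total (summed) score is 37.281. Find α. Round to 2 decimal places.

α = 0.78

Σσ²ᵢ = 1.528 + 1.311 + 1.618 + 2.786 + 1.621 + 2.563 + 0.814 = 12.241
α = (k/(k−1))·(1 − Σσ²ᵢ/total variance) = (7/6)·(1 − 12.241/37.281) = 0.78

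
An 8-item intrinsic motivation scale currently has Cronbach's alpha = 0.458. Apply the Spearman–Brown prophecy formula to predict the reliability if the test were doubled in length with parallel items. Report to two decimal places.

Length factor m = 2
α' = m·α / (1 + (m−1)·α)
   = 2 × 0.458 / (1 + (2 − 1) × 0.458)
   = 0.9160 / 1.4580 = 0.63

predicted reliability = 0.63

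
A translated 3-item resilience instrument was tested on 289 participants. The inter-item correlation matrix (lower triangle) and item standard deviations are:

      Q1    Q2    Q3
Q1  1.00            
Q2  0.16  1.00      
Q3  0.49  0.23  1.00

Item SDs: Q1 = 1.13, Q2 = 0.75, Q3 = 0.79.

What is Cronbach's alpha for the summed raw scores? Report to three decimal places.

Cronbach's alpha = 0.548

Σσ²ᵢ = 1.13² + 0.75² + 0.79² = 2.4635
Covariances σ_ij = r_ij · s_i · s_j:
  σ(Q1,Q2) = 0.16 × 1.13 × 0.75 = 0.1356
  σ(Q1,Q3) = 0.49 × 1.13 × 0.79 = 0.4374
  σ(Q2,Q3) = 0.23 × 0.75 × 0.79 = 0.1363
σ²_T = Σσ²ᵢ + 2·Σσ_ij = 2.4635 + 2 × 0.7093 = 3.8821
α = (3/2)·(1 − 2.4635/3.8821) = 0.548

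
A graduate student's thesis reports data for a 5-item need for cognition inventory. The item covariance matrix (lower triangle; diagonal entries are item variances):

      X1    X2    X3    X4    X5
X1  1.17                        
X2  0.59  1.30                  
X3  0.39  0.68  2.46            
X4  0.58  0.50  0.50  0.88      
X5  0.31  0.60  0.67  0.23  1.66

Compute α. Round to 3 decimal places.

Σσᵢ² = 1.17 + 1.30 + 2.46 + 0.88 + 1.66 = 7.47
Σ_{i<j} σ_ij = 5.05
σ²_total = 7.47 + 2 × 5.05 = 17.57
α = (k/(k−1))·(1 − Σσᵢ²/σ²_total) = (5/4)·(1 − 7.47/17.57) = 0.719

α = 0.719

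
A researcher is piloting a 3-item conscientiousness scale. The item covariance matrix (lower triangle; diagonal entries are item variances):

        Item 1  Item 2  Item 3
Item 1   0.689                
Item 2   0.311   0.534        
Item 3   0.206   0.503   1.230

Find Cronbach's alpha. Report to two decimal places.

ΣVar(i) = 0.689 + 0.534 + 1.230 = 2.453
Sum of off-diagonal covariances = 1.020
σ²_T = 2.453 + 2 × 1.020 = 4.493
α = (k/(k−1))·(1 − ΣVar(i)/σ²_T) = (3/2)·(1 − 2.453/4.493) = 0.68

Cronbach's alpha = 0.68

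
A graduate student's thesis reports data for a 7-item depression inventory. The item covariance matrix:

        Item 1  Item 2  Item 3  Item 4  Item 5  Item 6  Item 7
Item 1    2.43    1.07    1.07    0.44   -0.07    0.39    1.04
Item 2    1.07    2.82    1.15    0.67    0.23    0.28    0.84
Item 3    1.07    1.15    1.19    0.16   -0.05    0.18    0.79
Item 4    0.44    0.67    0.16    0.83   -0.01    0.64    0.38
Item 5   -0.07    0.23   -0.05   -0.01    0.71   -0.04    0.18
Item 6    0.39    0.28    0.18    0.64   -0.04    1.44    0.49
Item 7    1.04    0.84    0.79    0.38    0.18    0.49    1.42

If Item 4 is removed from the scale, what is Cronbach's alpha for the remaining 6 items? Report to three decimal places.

α = 0.722

Remaining items: Item 1, Item 2, Item 3, Item 5, Item 6, Item 7 (k = 6).
sum of item variances = 2.43 + 2.82 + 1.19 + 0.71 + 1.44 + 1.42 = 10.01
total variance = 10.01 + 2 × 7.55 = 25.11
α (item deleted) = (6/5)·(1 − 10.01/25.11) = 0.722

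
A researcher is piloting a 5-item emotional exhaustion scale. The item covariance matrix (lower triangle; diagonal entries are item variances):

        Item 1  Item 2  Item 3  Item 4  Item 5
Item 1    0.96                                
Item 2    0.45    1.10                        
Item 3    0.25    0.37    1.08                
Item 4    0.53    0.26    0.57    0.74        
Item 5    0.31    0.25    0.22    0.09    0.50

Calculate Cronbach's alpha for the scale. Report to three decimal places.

α = 0.751

Σσ²ᵢ = 0.96 + 1.10 + 1.08 + 0.74 + 0.50 = 4.38
Sum of off-diagonal covariances = 3.30
total variance = 4.38 + 2 × 3.30 = 10.98
α = (k/(k−1))·(1 − Σσ²ᵢ/total variance) = (5/4)·(1 − 4.38/10.98) = 0.751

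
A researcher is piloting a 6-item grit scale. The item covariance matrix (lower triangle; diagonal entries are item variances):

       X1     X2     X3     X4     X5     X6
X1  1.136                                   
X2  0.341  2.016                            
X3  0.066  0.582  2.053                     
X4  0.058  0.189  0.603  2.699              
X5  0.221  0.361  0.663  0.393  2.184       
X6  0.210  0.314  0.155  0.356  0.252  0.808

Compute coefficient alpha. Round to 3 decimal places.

Σσᵢ² = 1.136 + 2.016 + 2.053 + 2.699 + 2.184 + 0.808 = 10.896
Σ_{i<j} σ_ij = 4.764
σ²_total = 10.896 + 2 × 4.764 = 20.424
α = (k/(k−1))·(1 − Σσᵢ²/σ²_total) = (6/5)·(1 − 10.896/20.424) = 0.560

coefficient alpha = 0.560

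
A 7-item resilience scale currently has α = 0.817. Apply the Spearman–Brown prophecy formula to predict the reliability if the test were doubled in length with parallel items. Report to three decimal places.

predicted reliability = 0.899

Length factor m = 2
α' = m·α / (1 + (m−1)·α)
   = 2 × 0.817 / (1 + (2 − 1) × 0.817)
   = 1.6340 / 1.8170 = 0.899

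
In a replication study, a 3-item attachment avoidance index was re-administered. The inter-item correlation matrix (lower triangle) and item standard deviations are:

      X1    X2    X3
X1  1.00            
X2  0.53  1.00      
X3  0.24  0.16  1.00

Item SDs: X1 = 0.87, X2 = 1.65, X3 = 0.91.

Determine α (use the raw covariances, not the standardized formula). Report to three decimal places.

α = 0.534

Σσ²ᵢ = 0.87² + 1.65² + 0.91² = 4.3075
Covariances σ_ij = r_ij · s_i · s_j:
  σ(X1,X2) = 0.53 × 0.87 × 1.65 = 0.7608
  σ(X1,X3) = 0.24 × 0.87 × 0.91 = 0.1900
  σ(X2,X3) = 0.16 × 1.65 × 0.91 = 0.2402
σ²_T = Σσ²ᵢ + 2·Σσ_ij = 4.3075 + 2 × 1.1910 = 6.6895
α = (3/2)·(1 − 4.3075/6.6895) = 0.534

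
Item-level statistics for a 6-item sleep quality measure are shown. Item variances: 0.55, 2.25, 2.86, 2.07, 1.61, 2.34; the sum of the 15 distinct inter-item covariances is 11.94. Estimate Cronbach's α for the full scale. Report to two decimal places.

Cronbach's α = 0.81

Σσ²ᵢ = 0.55 + 2.25 + 2.86 + 2.07 + 1.61 + 2.34 = 11.68
Sum of distinct covariances = 11.94
total variance = Σσ²ᵢ + 2·Σcov = 11.68 + 2 × 11.94 = 35.56
α = (6/5)·(1 − 11.68/35.56) = 0.81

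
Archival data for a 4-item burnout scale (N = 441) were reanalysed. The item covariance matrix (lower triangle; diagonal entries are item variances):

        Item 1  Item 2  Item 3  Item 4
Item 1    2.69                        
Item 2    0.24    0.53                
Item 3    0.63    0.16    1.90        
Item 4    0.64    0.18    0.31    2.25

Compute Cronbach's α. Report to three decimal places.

Cronbach's α = 0.493

ΣVar(i) = 2.69 + 0.53 + 1.90 + 2.25 = 7.37
Sum of the distinct covariances = 2.16
σ²_total = 7.37 + 2 × 2.16 = 11.69
α = (k/(k−1))·(1 − ΣVar(i)/σ²_total) = (4/3)·(1 − 7.37/11.69) = 0.493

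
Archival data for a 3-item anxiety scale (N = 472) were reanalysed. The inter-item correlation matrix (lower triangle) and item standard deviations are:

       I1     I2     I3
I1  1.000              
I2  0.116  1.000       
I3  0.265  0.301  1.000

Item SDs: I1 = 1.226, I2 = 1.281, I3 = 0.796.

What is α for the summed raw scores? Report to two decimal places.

Σσ²ᵢ = 1.226² + 1.281² + 0.796² = 3.7777
Covariances σ_ij = r_ij · s_i · s_j:
  σ(I1,I2) = 0.116 × 1.226 × 1.281 = 0.1822
  σ(I1,I3) = 0.265 × 1.226 × 0.796 = 0.2586
  σ(I2,I3) = 0.301 × 1.281 × 0.796 = 0.3069
σ²_T = Σσ²ᵢ + 2·Σσ_ij = 3.7777 + 2 × 0.7477 = 5.2731
α = (3/2)·(1 − 3.7777/5.2731) = 0.43

α = 0.43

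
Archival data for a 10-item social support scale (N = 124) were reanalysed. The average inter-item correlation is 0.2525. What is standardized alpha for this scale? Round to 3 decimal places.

Standardized α = k·r̄ / (1 + (k−1)·r̄) = 10 × 0.2525 / (1 + 9 × 0.2525)
  = 2.5250 / 3.2725 = 0.772

α = 0.772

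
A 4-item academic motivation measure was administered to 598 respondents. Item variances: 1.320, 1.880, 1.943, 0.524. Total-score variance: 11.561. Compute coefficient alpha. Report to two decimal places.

Σσᵢ² = 1.320 + 1.880 + 1.943 + 0.524 = 5.667
α = (k/(k−1))·(1 − Σσᵢ²/σ²_T) = (4/3)·(1 − 5.667/11.561) = 0.68

α = 0.68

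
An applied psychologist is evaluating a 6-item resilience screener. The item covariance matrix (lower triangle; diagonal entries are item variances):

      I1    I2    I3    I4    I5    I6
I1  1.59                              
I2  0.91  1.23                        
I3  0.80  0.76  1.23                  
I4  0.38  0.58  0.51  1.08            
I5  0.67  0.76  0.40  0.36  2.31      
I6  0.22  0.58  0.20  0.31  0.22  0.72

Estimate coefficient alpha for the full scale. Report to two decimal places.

Σσᵢ² = 1.59 + 1.23 + 1.23 + 1.08 + 2.31 + 0.72 = 8.16
Sum of the distinct covariances = 7.66
Var(T) = 8.16 + 2 × 7.66 = 23.48
α = (k/(k−1))·(1 − Σσᵢ²/Var(T)) = (6/5)·(1 − 8.16/23.48) = 0.78

coefficient alpha = 0.78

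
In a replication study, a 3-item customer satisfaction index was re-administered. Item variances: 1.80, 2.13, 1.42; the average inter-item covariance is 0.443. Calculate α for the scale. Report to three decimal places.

α = 0.498

Σσᵢ² = 1.80 + 2.13 + 1.42 = 5.35
Sum of the 3 distinct covariances = 3 × 0.443 = 1.329
total variance = Σσᵢ² + 2·Σcov = 5.35 + 2 × 1.329 = 8.008
α = (3/2)·(1 − 5.35/8.008) = 0.498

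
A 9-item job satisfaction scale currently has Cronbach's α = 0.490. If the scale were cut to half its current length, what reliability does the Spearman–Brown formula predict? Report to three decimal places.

Length factor m = 1/2
α' = m·α / (1 − (1−m)·α)
   = 1/2 × 0.490 / (1 − (1 − 1/2) × 0.490)
   = 0.2450 / 0.7550 = 0.325

predicted reliability = 0.325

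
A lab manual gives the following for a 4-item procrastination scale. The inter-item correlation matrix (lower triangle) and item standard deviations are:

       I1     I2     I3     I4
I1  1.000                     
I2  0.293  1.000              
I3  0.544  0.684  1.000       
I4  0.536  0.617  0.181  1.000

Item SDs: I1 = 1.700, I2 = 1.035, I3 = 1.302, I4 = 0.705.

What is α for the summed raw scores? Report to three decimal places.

Σσ²ᵢ = 1.700² + 1.035² + 1.302² + 0.705² = 6.1535
Covariances σ_ij = r_ij · s_i · s_j:
  σ(I1,I2) = 0.293 × 1.700 × 1.035 = 0.5155
  σ(I1,I3) = 0.544 × 1.700 × 1.302 = 1.2041
  σ(I1,I4) = 0.536 × 1.700 × 0.705 = 0.6424
  σ(I2,I3) = 0.684 × 1.035 × 1.302 = 0.9217
  σ(I2,I4) = 0.617 × 1.035 × 0.705 = 0.4502
  σ(I3,I4) = 0.181 × 1.302 × 0.705 = 0.1661
σ²_T = Σσ²ᵢ + 2·Σσ_ij = 6.1535 + 2 × 3.9000 = 13.9535
α = (4/3)·(1 − 6.1535/13.9535) = 0.745

α = 0.745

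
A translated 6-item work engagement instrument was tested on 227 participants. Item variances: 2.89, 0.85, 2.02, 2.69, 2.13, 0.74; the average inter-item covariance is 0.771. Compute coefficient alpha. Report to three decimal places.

Σσ²ᵢ = 2.89 + 0.85 + 2.02 + 2.69 + 2.13 + 0.74 = 11.32
Sum of the 15 distinct covariances = 15 × 0.771 = 11.565
σ²_total = Σσ²ᵢ + 2·Σcov = 11.32 + 2 × 11.565 = 34.450
α = (6/5)·(1 − 11.32/34.450) = 0.806

coefficient alpha = 0.806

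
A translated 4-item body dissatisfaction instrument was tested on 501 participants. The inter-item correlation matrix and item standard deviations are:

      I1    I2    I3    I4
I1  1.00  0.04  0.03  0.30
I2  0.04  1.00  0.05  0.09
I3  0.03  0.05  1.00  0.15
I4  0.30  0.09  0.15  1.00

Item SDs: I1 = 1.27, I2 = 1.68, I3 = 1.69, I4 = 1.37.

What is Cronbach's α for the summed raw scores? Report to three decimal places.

Σσ²ᵢ = 1.27² + 1.68² + 1.69² + 1.37² = 9.1683
Covariances σ_ij = r_ij · s_i · s_j:
  σ(I1,I2) = 0.04 × 1.27 × 1.68 = 0.0853
  σ(I1,I3) = 0.03 × 1.27 × 1.69 = 0.0644
  σ(I1,I4) = 0.30 × 1.27 × 1.37 = 0.5220
  σ(I2,I3) = 0.05 × 1.68 × 1.69 = 0.1420
  σ(I2,I4) = 0.09 × 1.68 × 1.37 = 0.2071
  σ(I3,I4) = 0.15 × 1.69 × 1.37 = 0.3473
σ²_T = Σσ²ᵢ + 2·Σσ_ij = 9.1683 + 2 × 1.3681 = 11.9045
α = (4/3)·(1 − 9.1683/11.9045) = 0.306

Cronbach's α = 0.306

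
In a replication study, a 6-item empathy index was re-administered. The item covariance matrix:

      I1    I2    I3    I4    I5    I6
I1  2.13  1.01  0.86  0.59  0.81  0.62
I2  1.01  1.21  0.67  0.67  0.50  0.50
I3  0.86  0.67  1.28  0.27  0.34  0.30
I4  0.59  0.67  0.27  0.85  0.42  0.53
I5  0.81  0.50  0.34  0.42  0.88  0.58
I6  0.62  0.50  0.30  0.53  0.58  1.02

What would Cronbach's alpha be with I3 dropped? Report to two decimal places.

Remaining items: I1, I2, I4, I5, I6 (k = 5).
Σσᵢ² = 2.13 + 1.21 + 0.85 + 0.88 + 1.02 = 6.09
Var(T) = 6.09 + 2 × 6.23 = 18.55
α (item deleted) = (5/4)·(1 − 6.09/18.55) = 0.84

Cronbach's alpha = 0.84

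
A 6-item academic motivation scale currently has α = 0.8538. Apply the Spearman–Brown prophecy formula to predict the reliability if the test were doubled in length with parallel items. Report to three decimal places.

predicted reliability = 0.921

Length factor m = 2
α' = m·α / (1 + (m−1)·α)
   = 2 × 0.8538 / (1 + (2 − 1) × 0.8538)
   = 1.7076 / 1.8538 = 0.921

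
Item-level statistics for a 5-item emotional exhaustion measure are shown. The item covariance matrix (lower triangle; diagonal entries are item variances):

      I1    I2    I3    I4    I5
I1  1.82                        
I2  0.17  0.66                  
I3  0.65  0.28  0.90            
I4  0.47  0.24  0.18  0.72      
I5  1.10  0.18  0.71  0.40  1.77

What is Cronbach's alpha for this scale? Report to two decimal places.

ΣVar(i) = 1.82 + 0.66 + 0.90 + 0.72 + 1.77 = 5.87
Σ_{i<j} σ_ij = 4.38
σ²_T = 5.87 + 2 × 4.38 = 14.63
α = (k/(k−1))·(1 − ΣVar(i)/σ²_T) = (5/4)·(1 − 5.87/14.63) = 0.75

α = 0.75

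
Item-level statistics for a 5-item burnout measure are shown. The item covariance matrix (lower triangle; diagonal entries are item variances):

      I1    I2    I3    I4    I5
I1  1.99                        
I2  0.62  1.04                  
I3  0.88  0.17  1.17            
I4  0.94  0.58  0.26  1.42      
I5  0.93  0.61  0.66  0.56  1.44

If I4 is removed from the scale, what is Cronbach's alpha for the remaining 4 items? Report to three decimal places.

Cronbach's alpha = 0.771

Remaining items: I1, I2, I3, I5 (k = 4).
ΣVar(i) = 1.99 + 1.04 + 1.17 + 1.44 = 5.64
σ²_total = 5.64 + 2 × 3.87 = 13.38
α (item deleted) = (4/3)·(1 − 5.64/13.38) = 0.771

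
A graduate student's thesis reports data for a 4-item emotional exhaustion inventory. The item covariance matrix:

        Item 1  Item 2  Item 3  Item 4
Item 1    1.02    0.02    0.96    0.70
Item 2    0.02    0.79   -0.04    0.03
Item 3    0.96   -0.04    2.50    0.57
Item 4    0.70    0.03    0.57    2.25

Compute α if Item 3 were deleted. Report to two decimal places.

α = 0.40

Remaining items: Item 1, Item 2, Item 4 (k = 3).
ΣVar(i) = 1.02 + 0.79 + 2.25 = 4.06
σ²_T = 4.06 + 2 × 0.75 = 5.56
α (item deleted) = (3/2)·(1 − 4.06/5.56) = 0.40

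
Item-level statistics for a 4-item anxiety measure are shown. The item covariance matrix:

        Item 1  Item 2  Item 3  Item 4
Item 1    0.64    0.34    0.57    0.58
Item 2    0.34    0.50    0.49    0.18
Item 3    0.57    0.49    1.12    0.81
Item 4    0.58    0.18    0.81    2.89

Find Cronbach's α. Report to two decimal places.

sum of item variances = 0.64 + 0.50 + 1.12 + 2.89 = 5.15
Sum of off-diagonal covariances = 2.97
total variance = 5.15 + 2 × 2.97 = 11.09
α = (k/(k−1))·(1 − sum of item variances/total variance) = (4/3)·(1 − 5.15/11.09) = 0.71

α = 0.71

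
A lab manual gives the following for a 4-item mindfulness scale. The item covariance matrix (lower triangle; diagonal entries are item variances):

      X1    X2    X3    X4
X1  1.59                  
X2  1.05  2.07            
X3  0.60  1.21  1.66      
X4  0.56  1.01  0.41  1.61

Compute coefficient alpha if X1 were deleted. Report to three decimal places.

Remaining items: X2, X3, X4 (k = 3).
ΣVar(i) = 2.07 + 1.66 + 1.61 = 5.34
σ²_T = 5.34 + 2 × 2.63 = 10.60
α (item deleted) = (3/2)·(1 − 5.34/10.60) = 0.744

coefficient alpha = 0.744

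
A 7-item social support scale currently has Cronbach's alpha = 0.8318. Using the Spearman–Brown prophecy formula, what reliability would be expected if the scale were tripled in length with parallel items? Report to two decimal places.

Length factor m = 3
α' = m·α / (1 + (m−1)·α)
   = 3 × 0.8318 / (1 + (3 − 1) × 0.8318)
   = 2.4954 / 2.6636 = 0.94

predicted reliability = 0.94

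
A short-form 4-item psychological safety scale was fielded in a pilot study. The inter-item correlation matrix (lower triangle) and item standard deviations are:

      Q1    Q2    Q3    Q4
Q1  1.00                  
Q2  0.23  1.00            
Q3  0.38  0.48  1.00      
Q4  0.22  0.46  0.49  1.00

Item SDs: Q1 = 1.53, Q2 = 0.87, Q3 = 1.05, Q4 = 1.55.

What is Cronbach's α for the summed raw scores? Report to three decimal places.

Σσ²ᵢ = 1.53² + 0.87² + 1.05² + 1.55² = 6.6028
Covariances σ_ij = r_ij · s_i · s_j:
  σ(Q1,Q2) = 0.23 × 1.53 × 0.87 = 0.3062
  σ(Q1,Q3) = 0.38 × 1.53 × 1.05 = 0.6105
  σ(Q1,Q4) = 0.22 × 1.53 × 1.55 = 0.5217
  σ(Q2,Q3) = 0.48 × 0.87 × 1.05 = 0.4385
  σ(Q2,Q4) = 0.46 × 0.87 × 1.55 = 0.6203
  σ(Q3,Q4) = 0.49 × 1.05 × 1.55 = 0.7975
σ²_T = Σσ²ᵢ + 2·Σσ_ij = 6.6028 + 2 × 3.2947 = 13.1922
α = (4/3)·(1 − 6.6028/13.1922) = 0.666

α = 0.666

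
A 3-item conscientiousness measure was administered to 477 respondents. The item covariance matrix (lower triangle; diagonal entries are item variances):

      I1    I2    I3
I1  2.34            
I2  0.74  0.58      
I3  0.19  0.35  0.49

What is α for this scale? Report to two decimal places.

α = 0.64

Σσᵢ² = 2.34 + 0.58 + 0.49 = 3.41
Sum of the distinct covariances = 1.28
σ²_T = 3.41 + 2 × 1.28 = 5.97
α = (k/(k−1))·(1 − Σσᵢ²/σ²_T) = (3/2)·(1 − 3.41/5.97) = 0.64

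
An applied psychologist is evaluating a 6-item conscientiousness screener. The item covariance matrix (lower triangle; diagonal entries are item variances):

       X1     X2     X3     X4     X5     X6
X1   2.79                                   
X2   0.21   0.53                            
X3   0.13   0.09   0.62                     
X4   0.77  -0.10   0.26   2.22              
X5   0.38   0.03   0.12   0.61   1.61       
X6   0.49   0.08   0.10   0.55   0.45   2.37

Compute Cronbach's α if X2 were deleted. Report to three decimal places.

Remaining items: X1, X3, X4, X5, X6 (k = 5).
ΣVar(i) = 2.79 + 0.62 + 2.22 + 1.61 + 2.37 = 9.61
σ²_T = 9.61 + 2 × 3.86 = 17.33
α (item deleted) = (5/4)·(1 − 9.61/17.33) = 0.557

Cronbach's α = 0.557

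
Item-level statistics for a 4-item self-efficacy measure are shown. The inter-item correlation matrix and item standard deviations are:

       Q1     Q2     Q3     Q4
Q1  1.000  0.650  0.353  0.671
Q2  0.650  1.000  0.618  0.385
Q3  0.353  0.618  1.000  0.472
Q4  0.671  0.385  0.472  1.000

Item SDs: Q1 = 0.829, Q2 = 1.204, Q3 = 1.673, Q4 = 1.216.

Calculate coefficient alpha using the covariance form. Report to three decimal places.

Σσ²ᵢ = 0.829² + 1.204² + 1.673² + 1.216² = 6.4144
Covariances σ_ij = r_ij · s_i · s_j:
  σ(Q1,Q2) = 0.650 × 0.829 × 1.204 = 0.6488
  σ(Q1,Q3) = 0.353 × 0.829 × 1.673 = 0.4896
  σ(Q1,Q4) = 0.671 × 0.829 × 1.216 = 0.6764
  σ(Q2,Q3) = 0.618 × 1.204 × 1.673 = 1.2448
  σ(Q2,Q4) = 0.385 × 1.204 × 1.216 = 0.5637
  σ(Q3,Q4) = 0.472 × 1.673 × 1.216 = 0.9602
σ²_T = Σσ²ᵢ + 2·Σσ_ij = 6.4144 + 2 × 4.5835 = 15.5814
α = (4/3)·(1 − 6.4144/15.5814) = 0.784

α = 0.784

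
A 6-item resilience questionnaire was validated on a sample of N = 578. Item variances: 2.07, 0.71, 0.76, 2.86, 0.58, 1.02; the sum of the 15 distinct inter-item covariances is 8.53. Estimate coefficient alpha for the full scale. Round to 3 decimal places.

ΣVar(i) = 2.07 + 0.71 + 0.76 + 2.86 + 0.58 + 1.02 = 8.00
Sum of distinct covariances = 8.53
σ²_total = ΣVar(i) + 2·Σcov = 8.00 + 2 × 8.53 = 25.06
α = (6/5)·(1 − 8.00/25.06) = 0.817

α = 0.817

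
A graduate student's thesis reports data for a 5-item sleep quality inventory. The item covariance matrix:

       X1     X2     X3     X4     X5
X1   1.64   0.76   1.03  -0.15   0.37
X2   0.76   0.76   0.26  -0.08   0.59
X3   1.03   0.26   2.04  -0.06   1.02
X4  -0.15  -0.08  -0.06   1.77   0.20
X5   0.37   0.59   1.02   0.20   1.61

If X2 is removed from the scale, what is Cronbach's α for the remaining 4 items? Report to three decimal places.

α = 0.541

Remaining items: X1, X3, X4, X5 (k = 4).
Σσ²ᵢ = 1.64 + 2.04 + 1.77 + 1.61 = 7.06
Var(T) = 7.06 + 2 × 2.41 = 11.88
α (item deleted) = (4/3)·(1 − 7.06/11.88) = 0.541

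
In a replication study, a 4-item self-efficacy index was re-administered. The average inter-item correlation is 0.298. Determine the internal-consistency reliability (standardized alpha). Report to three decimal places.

Standardized α = k·r̄ / (1 + (k−1)·r̄) = 4 × 0.298 / (1 + 3 × 0.298)
  = 1.1920 / 1.8940 = 0.629

α = 0.629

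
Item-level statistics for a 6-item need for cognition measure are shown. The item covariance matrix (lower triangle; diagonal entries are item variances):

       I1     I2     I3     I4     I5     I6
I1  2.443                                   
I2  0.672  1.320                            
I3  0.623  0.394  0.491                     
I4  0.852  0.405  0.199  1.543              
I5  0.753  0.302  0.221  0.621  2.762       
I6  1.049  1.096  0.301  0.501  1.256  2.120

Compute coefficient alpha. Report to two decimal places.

coefficient alpha = 0.76

Σσᵢ² = 2.443 + 1.320 + 0.491 + 1.543 + 2.762 + 2.120 = 10.679
Sum of the distinct covariances = 9.245
Var(T) = 10.679 + 2 × 9.245 = 29.169
α = (k/(k−1))·(1 − Σσᵢ²/Var(T)) = (6/5)·(1 − 10.679/29.169) = 0.76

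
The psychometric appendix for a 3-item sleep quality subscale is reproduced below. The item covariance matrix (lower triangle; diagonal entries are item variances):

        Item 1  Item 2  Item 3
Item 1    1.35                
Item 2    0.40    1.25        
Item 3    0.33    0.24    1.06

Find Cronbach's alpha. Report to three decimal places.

Σσ²ᵢ = 1.35 + 1.25 + 1.06 = 3.66
Sum of the distinct covariances = 0.97
σ²_total = 3.66 + 2 × 0.97 = 5.60
α = (k/(k−1))·(1 − Σσ²ᵢ/σ²_total) = (3/2)·(1 − 3.66/5.60) = 0.520

α = 0.520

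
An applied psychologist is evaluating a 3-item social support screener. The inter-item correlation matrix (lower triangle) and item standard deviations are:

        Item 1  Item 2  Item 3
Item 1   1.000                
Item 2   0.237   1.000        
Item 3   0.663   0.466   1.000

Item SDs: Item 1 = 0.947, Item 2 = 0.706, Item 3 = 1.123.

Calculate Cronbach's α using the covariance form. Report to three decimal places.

Σσ²ᵢ = 0.947² + 0.706² + 1.123² = 2.6564
Covariances σ_ij = r_ij · s_i · s_j:
  σ(Item 1,Item 2) = 0.237 × 0.947 × 0.706 = 0.1585
  σ(Item 1,Item 3) = 0.663 × 0.947 × 1.123 = 0.7051
  σ(Item 2,Item 3) = 0.466 × 0.706 × 1.123 = 0.3695
σ²_T = Σσ²ᵢ + 2·Σσ_ij = 2.6564 + 2 × 1.2331 = 5.1226
α = (3/2)·(1 − 2.6564/5.1226) = 0.722

α = 0.722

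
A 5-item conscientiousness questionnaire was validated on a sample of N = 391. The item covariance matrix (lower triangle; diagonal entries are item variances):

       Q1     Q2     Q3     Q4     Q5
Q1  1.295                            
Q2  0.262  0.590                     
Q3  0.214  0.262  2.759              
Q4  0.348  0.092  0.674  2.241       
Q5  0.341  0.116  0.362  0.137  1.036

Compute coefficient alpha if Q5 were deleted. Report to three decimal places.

α = 0.466

Remaining items: Q1, Q2, Q3, Q4 (k = 4).
Σσ²ᵢ = 1.295 + 0.590 + 2.759 + 2.241 = 6.885
total variance = 6.885 + 2 × 1.852 = 10.589
α (item deleted) = (4/3)·(1 − 6.885/10.589) = 0.466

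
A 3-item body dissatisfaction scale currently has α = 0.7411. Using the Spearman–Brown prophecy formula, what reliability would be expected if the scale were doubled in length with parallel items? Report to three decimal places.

predicted reliability = 0.851

Length factor m = 2
α' = m·α / (1 + (m−1)·α)
   = 2 × 0.7411 / (1 + (2 − 1) × 0.7411)
   = 1.4822 / 1.7411 = 0.851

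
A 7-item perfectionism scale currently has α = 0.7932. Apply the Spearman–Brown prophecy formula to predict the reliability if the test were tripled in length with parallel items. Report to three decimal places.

predicted reliability = 0.920

Length factor m = 3
α' = m·α / (1 + (m−1)·α)
   = 3 × 0.7932 / (1 + (3 − 1) × 0.7932)
   = 2.3796 / 2.5864 = 0.920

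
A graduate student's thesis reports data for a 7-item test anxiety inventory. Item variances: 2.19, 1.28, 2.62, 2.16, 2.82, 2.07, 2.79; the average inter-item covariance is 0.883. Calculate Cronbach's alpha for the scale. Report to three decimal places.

Cronbach's alpha = 0.816

Σσᵢ² = 2.19 + 1.28 + 2.62 + 2.16 + 2.82 + 2.07 + 2.79 = 15.93
Sum of the 21 distinct covariances = 21 × 0.883 = 18.543
σ²_T = Σσᵢ² + 2·Σcov = 15.93 + 2 × 18.543 = 53.016
α = (7/6)·(1 − 15.93/53.016) = 0.816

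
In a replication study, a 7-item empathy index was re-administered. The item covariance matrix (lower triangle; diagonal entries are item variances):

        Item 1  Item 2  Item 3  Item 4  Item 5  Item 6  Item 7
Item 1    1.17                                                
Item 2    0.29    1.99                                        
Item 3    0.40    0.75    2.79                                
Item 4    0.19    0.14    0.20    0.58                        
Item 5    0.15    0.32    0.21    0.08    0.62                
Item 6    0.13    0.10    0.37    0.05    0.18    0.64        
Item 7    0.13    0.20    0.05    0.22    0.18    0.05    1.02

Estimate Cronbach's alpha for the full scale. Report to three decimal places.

Σσ²ᵢ = 1.17 + 1.99 + 2.79 + 0.58 + 0.62 + 0.64 + 1.02 = 8.81
Σ_{i<j} σ_ij = 4.39
σ²_total = 8.81 + 2 × 4.39 = 17.59
α = (k/(k−1))·(1 − Σσ²ᵢ/σ²_total) = (7/6)·(1 − 8.81/17.59) = 0.582

Cronbach's alpha = 0.582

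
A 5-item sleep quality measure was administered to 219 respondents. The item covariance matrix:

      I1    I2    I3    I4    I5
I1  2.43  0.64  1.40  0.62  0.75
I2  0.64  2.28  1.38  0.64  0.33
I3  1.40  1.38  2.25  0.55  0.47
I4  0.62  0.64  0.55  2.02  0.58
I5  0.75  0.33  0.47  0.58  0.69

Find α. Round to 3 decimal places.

α = 0.754

Σσ²ᵢ = 2.43 + 2.28 + 2.25 + 2.02 + 0.69 = 9.67
Σ_{i<j} σ_ij = 7.36
Var(T) = 9.67 + 2 × 7.36 = 24.39
α = (k/(k−1))·(1 − Σσ²ᵢ/Var(T)) = (5/4)·(1 − 9.67/24.39) = 0.754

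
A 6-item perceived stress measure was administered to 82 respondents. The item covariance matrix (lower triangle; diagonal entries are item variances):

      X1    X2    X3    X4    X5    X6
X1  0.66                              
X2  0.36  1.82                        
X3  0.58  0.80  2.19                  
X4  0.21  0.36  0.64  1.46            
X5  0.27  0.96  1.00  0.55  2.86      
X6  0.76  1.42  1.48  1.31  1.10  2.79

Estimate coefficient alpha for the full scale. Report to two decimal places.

coefficient alpha = 0.80

ΣVar(i) = 0.66 + 1.82 + 2.19 + 1.46 + 2.86 + 2.79 = 11.78
Σ_{i<j} σ_ij = 11.80
total variance = 11.78 + 2 × 11.80 = 35.38
α = (k/(k−1))·(1 − ΣVar(i)/total variance) = (6/5)·(1 − 11.78/35.38) = 0.80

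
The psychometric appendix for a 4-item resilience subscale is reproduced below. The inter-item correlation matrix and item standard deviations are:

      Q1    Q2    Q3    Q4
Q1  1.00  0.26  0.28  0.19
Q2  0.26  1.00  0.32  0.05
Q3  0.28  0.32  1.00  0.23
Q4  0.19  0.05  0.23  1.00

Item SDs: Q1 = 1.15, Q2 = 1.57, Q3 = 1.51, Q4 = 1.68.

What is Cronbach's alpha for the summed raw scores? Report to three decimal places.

Σσ²ᵢ = 1.15² + 1.57² + 1.51² + 1.68² = 8.8899
Covariances σ_ij = r_ij · s_i · s_j:
  σ(Q1,Q2) = 0.26 × 1.15 × 1.57 = 0.4694
  σ(Q1,Q3) = 0.28 × 1.15 × 1.51 = 0.4862
  σ(Q1,Q4) = 0.19 × 1.15 × 1.68 = 0.3671
  σ(Q2,Q3) = 0.32 × 1.57 × 1.51 = 0.7586
  σ(Q2,Q4) = 0.05 × 1.57 × 1.68 = 0.1319
  σ(Q3,Q4) = 0.23 × 1.51 × 1.68 = 0.5835
σ²_T = Σσ²ᵢ + 2·Σσ_ij = 8.8899 + 2 × 2.7967 = 14.4833
α = (4/3)·(1 − 8.8899/14.4833) = 0.515

α = 0.515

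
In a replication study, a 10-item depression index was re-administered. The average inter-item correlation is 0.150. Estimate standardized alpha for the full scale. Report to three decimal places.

Standardized α = k·r̄ / (1 + (k−1)·r̄) = 10 × 0.150 / (1 + 9 × 0.150)
  = 1.5000 / 2.3500 = 0.638

α = 0.638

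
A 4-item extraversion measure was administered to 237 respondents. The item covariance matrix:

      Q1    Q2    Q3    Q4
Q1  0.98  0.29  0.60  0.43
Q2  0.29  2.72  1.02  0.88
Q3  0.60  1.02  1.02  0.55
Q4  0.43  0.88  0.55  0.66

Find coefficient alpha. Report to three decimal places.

sum of item variances = 0.98 + 2.72 + 1.02 + 0.66 = 5.38
Sum of off-diagonal covariances = 3.77
total variance = 5.38 + 2 × 3.77 = 12.92
α = (k/(k−1))·(1 − sum of item variances/total variance) = (4/3)·(1 − 5.38/12.92) = 0.778

coefficient alpha = 0.778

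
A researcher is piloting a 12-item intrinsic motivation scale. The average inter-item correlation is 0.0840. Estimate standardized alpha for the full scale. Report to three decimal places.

α = 0.524

Standardized α = k·r̄ / (1 + (k−1)·r̄) = 12 × 0.0840 / (1 + 11 × 0.0840)
  = 1.0080 / 1.9240 = 0.524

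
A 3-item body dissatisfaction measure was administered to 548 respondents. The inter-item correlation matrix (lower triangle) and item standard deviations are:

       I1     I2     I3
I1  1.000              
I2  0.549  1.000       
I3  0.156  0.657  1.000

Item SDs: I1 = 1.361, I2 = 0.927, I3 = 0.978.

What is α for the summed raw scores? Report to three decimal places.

α = 0.674

Σσ²ᵢ = 1.361² + 0.927² + 0.978² = 3.6681
Covariances σ_ij = r_ij · s_i · s_j:
  σ(I1,I2) = 0.549 × 1.361 × 0.927 = 0.6926
  σ(I1,I3) = 0.156 × 1.361 × 0.978 = 0.2076
  σ(I2,I3) = 0.657 × 0.927 × 0.978 = 0.5956
σ²_T = Σσ²ᵢ + 2·Σσ_ij = 3.6681 + 2 × 1.4958 = 6.6597
α = (3/2)·(1 − 3.6681/6.6597) = 0.674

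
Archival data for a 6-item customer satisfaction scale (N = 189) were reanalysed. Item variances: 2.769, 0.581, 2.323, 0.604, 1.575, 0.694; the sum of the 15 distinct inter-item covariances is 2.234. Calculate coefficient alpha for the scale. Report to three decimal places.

α = 0.412

ΣVar(i) = 2.769 + 0.581 + 2.323 + 0.604 + 1.575 + 0.694 = 8.546
Sum of distinct covariances = 2.234
total variance = ΣVar(i) + 2·Σcov = 8.546 + 2 × 2.234 = 13.014
α = (6/5)·(1 − 8.546/13.014) = 0.412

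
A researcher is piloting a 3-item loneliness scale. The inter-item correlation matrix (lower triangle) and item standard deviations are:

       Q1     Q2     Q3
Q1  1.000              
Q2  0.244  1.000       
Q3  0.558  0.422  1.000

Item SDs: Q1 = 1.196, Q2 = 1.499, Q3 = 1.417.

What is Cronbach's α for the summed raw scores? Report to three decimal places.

Σσ²ᵢ = 1.196² + 1.499² + 1.417² = 5.6853
Covariances σ_ij = r_ij · s_i · s_j:
  σ(Q1,Q2) = 0.244 × 1.196 × 1.499 = 0.4374
  σ(Q1,Q3) = 0.558 × 1.196 × 1.417 = 0.9457
  σ(Q2,Q3) = 0.422 × 1.499 × 1.417 = 0.8964
σ²_T = Σσ²ᵢ + 2·Σσ_ij = 5.6853 + 2 × 2.2795 = 10.2443
α = (3/2)·(1 − 5.6853/10.2443) = 0.668

Cronbach's α = 0.668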